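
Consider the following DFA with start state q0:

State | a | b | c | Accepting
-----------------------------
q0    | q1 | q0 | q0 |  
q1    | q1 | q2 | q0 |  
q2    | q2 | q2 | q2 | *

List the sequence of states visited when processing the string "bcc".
q0 → q0 → q0 → q0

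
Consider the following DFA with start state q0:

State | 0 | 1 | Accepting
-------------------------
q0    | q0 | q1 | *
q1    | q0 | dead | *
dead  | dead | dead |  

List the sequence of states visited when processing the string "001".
q0 → q0 → q0 → q1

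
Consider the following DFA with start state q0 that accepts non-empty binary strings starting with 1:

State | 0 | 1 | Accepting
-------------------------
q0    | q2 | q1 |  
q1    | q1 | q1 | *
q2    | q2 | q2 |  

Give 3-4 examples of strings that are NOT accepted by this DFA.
Any strings that end in a non-accepting state work; for example:
"0": q0 → q2; q2 is not accepting → rejected
"0001": q0 → q2 → q2 → q2 → q2; q2 is not accepting → rejected
"0010": q0 → q2 → q2 → q2 → q2; q2 is not accepting → rejected
"0110": q0 → q2 → q2 → q2 → q2; q2 is not accepting → rejected

Final answer: "0", "0001", "0010", "0110"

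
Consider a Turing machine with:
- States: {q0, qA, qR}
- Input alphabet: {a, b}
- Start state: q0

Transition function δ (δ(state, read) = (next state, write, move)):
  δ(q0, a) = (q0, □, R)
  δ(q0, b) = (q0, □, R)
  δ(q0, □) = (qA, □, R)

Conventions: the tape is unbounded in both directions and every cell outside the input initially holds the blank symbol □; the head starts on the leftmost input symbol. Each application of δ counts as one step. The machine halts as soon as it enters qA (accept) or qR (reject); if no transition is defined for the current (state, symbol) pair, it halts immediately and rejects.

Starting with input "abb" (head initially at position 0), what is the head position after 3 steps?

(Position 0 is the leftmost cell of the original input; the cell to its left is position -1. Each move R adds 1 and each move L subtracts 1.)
Step 0: [q0]abb (head at position 0)
Step 1: δ(q0, a) = (q0, □, R)  ⊢  □[q0]bb (head at position 1)
Step 2: δ(q0, b) = (q0, □, R)  ⊢  □□[q0]b (head at position 2)
Step 3: δ(q0, b) = (q0, □, R)  ⊢  □□□[q0]□ (head at position 3)
Head position after 3 steps: 3

Final answer: Position 3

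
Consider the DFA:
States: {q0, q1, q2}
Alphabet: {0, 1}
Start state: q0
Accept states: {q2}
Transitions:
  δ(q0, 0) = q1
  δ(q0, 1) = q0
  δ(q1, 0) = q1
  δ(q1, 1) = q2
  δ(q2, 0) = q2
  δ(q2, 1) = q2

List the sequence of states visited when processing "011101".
Starting at q0
Read '0': q0 -> q1
Read '1': q1 -> q2
Read '1': q2 -> q2
Read '1': q2 -> q2
Read '0': q2 -> q2
Read '1': q2 -> q2

Final answer: q0 -> q1 -> q2 -> q2 -> q2 -> q2 -> q2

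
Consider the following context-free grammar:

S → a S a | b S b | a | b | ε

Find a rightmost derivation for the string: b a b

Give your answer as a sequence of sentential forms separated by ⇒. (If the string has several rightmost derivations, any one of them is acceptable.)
Start with S.
Step 1: the rightmost non-terminal is S; apply S → b S b:  b S b
Step 2: the rightmost non-terminal is S; apply S → a:  b a b

Final answer: S ⇒ b S b ⇒ b a b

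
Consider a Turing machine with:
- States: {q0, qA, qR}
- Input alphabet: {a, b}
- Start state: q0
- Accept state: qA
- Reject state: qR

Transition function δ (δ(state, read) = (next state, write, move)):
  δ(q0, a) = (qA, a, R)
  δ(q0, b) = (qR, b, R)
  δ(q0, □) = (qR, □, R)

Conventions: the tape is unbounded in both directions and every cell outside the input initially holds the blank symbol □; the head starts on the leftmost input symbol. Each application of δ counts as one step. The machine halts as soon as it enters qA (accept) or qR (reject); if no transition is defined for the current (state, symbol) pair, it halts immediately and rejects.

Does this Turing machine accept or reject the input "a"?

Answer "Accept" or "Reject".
Step 0: [q0]a (head at position 0)
Step 1: δ(q0, a) = (qA, a, R)  ⊢  a[qA]□ (head at position 1)
The machine is in qA, so it halts and accepts.

Final answer: Accept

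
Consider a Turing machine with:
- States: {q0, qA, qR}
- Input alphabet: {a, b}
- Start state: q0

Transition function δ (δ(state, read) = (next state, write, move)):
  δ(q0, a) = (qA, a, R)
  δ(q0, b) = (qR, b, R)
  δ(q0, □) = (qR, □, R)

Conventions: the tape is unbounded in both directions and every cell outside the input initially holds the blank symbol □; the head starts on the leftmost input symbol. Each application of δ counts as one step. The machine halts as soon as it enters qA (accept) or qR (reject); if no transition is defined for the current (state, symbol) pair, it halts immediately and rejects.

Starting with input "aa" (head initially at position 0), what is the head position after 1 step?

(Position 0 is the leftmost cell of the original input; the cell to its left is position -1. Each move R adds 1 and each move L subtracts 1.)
Step 0: [q0]aa (head at position 0)
Step 1: δ(q0, a) = (qA, a, R)  ⊢  a[qA]a (head at position 1)
Head position after 1 step: 1

Final answer: Position 1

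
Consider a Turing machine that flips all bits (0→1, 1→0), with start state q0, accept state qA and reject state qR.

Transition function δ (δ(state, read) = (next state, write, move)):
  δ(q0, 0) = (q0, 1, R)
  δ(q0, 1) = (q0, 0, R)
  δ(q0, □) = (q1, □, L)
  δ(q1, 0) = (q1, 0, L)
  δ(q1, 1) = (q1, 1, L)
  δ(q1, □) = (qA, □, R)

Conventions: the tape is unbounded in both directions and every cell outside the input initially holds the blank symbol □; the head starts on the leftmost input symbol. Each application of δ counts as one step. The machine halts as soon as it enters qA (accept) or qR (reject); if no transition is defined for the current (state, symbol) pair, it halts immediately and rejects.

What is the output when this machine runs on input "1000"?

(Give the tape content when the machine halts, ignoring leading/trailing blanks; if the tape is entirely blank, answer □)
Step 0: [q0]1000 (head at position 0)
Step 1: δ(q0, 1) = (q0, 0, R)  ⊢  0[q0]000 (head at position 1)
Step 2: δ(q0, 0) = (q0, 1, R)  ⊢  01[q0]00 (head at position 2)
Step 3: δ(q0, 0) = (q0, 1, R)  ⊢  011[q0]0 (head at position 3)
Step 4: δ(q0, 0) = (q0, 1, R)  ⊢  0111[q0]□ (head at position 4)
Step 5: δ(q0, □) = (q1, □, L)  ⊢  011[q1]1□ (head at position 3)
Step 6: δ(q1, 1) = (q1, 1, L)  ⊢  01[q1]11□ (head at position 2)
Step 7: δ(q1, 1) = (q1, 1, L)  ⊢  0[q1]111□ (head at position 1)
Step 8: δ(q1, 1) = (q1, 1, L)  ⊢  [q1]0111□ (head at position 0)
Step 9: δ(q1, 0) = (q1, 0, L)  ⊢  [q1]□0111□ (head at position -1)
Step 10: δ(q1, □) = (qA, □, R)  ⊢  □[qA]0111□ (head at position 0)
The machine is in qA, so it halts and accepts.
Tape content when halted (ignoring surrounding blanks): 0111

Final answer: Output: 0111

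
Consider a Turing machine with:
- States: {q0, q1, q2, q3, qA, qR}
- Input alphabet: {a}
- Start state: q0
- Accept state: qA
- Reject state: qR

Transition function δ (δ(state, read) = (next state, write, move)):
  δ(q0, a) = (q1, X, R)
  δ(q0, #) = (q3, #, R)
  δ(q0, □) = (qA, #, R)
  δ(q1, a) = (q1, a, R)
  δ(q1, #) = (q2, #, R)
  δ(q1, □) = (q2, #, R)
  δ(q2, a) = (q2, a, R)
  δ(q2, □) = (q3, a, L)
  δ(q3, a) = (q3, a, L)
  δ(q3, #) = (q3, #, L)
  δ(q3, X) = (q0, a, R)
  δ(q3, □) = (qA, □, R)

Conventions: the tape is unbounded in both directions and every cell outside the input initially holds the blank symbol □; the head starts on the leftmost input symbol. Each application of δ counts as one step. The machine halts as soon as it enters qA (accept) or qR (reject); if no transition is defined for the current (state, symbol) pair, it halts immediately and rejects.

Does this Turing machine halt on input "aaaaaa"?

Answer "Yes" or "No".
Trace (configuration after each step, as tape_left[state]tape_right with head position):
Step 0: [q0]aaaaaa (head at position 0)
Step 1: X[q1]aaaaa (head 1)
Step 2: Xa[q1]aaaa (head 2)
Step 3: Xaa[q1]aaa (head 3)
Step 4: Xaaa[q1]aa (head 4)
Step 5: Xaaaa[q1]a (head 5)
Step 6: Xaaaaa[q1]□ (head 6)
Step 7: Xaaaaa#[q2]□ (head 7)
Step 8: Xaaaaa[q3]#a (head 6)
Step 9: Xaaaa[q3]a#a (head 5)
Step 10: Xaaa[q3]aa#a (head 4)
Step 11: Xaa[q3]aaa#a (head 3)
Step 12: Xa[q3]aaaa#a (head 2)
Step 13: X[q3]aaaaa#a (head 1)
Step 14: [q3]Xaaaaa#a (head 0)
Step 15: a[q0]aaaaa#a (head 1)
Step 16: aX[q1]aaaa#a (head 2)
Step 17: aXa[q1]aaa#a (head 3)
Step 18: aXaa[q1]aa#a (head 4)
Step 19: aXaaa[q1]a#a (head 5)
Step 20: aXaaaa[q1]#a (head 6)
Step 21: aXaaaa#[q2]a (head 7)
Step 22: aXaaaa#a[q2]□ (head 8)
Step 23: aXaaaa#[q3]aa (head 7)
Step 24: aXaaaa[q3]#aa (head 6)
Step 25: aXaaa[q3]a#aa (head 5)
Step 26: aXaa[q3]aa#aa (head 4)
Step 27: aXa[q3]aaa#aa (head 3)
Step 28: aX[q3]aaaa#aa (head 2)
Step 29: a[q3]Xaaaa#aa (head 1)
Step 30: aa[q0]aaaa#aa (head 2)
Step 31: aaX[q1]aaa#aa (head 3)
Step 32: aaXa[q1]aa#aa (head 4)
Step 33: aaXaa[q1]a#aa (head 5)
Step 34: aaXaaa[q1]#aa (head 6)
Step 35: aaXaaa#[q2]aa (head 7)
Step 36: aaXaaa#a[q2]a (head 8)
Step 37: aaXaaa#aa[q2]□ (head 9)
Step 38: aaXaaa#a[q3]aa (head 8)
Step 39: aaXaaa#[q3]aaa (head 7)
Step 40: aaXaaa[q3]#aaa (head 6)
Step 41: aaXaa[q3]a#aaa (head 5)
Step 42: aaXa[q3]aa#aaa (head 4)
Step 43: aaX[q3]aaa#aaa (head 3)
Step 44: aa[q3]Xaaa#aaa (head 2)
Step 45: aaa[q0]aaa#aaa (head 3)
Step 46: aaaX[q1]aa#aaa (head 4)
Step 47: aaaXa[q1]a#aaa (head 5)
Step 48: aaaXaa[q1]#aaa (head 6)
Step 49: aaaXaa#[q2]aaa (head 7)
Step 50: aaaXaa#a[q2]aa (head 8)
Step 51: aaaXaa#aa[q2]a (head 9)
Step 52: aaaXaa#aaa[q2]□ (head 10)
Step 53: aaaXaa#aa[q3]aa (head 9)
Step 54: aaaXaa#a[q3]aaa (head 8)
Step 55: aaaXaa#[q3]aaaa (head 7)
Step 56: aaaXaa[q3]#aaaa (head 6)
Step 57: aaaXa[q3]a#aaaa (head 5)
Step 58: aaaX[q3]aa#aaaa (head 4)
Step 59: aaa[q3]Xaa#aaaa (head 3)
Step 60: aaaa[q0]aa#aaaa (head 4)
Step 61: aaaaX[q1]a#aaaa (head 5)
Step 62: aaaaXa[q1]#aaaa (head 6)
Step 63: aaaaXa#[q2]aaaa (head 7)
Step 64: aaaaXa#a[q2]aaa (head 8)
Step 65: aaaaXa#aa[q2]aa (head 9)
Step 66: aaaaXa#aaa[q2]a (head 10)
Step 67: aaaaXa#aaaa[q2]□ (head 11)
Step 68: aaaaXa#aaa[q3]aa (head 10)
Step 69: aaaaXa#aa[q3]aaa (head 9)
Step 70: aaaaXa#a[q3]aaaa (head 8)
Step 71: aaaaXa#[q3]aaaaa (head 7)
Step 72: aaaaXa[q3]#aaaaa (head 6)
Step 73: aaaaX[q3]a#aaaaa (head 5)
Step 74: aaaa[q3]Xa#aaaaa (head 4)
Step 75: aaaaa[q0]a#aaaaa (head 5)
Step 76: aaaaaX[q1]#aaaaa (head 6)
Step 77: aaaaaX#[q2]aaaaa (head 7)
Step 78: aaaaaX#a[q2]aaaa (head 8)
Step 79: aaaaaX#aa[q2]aaa (head 9)
Step 80: aaaaaX#aaa[q2]aa (head 10)
Step 81: aaaaaX#aaaa[q2]a (head 11)
Step 82: aaaaaX#aaaaa[q2]□ (head 12)
Step 83: aaaaaX#aaaa[q3]aa (head 11)
Step 84: aaaaaX#aaa[q3]aaa (head 10)
Step 85: aaaaaX#aa[q3]aaaa (head 9)
Step 86: aaaaaX#a[q3]aaaaa (head 8)
Step 87: aaaaaX#[q3]aaaaaa (head 7)
Step 88: aaaaaX[q3]#aaaaaa (head 6)
Step 89: aaaaa[q3]X#aaaaaa (head 5)
Step 90: aaaaaa[q0]#aaaaaa (head 6)
Step 91: aaaaaa#[q3]aaaaaa (head 7)
Step 92: aaaaaa[q3]#aaaaaa (head 6)
Step 93: aaaaa[q3]a#aaaaaa (head 5)
Step 94: aaaa[q3]aa#aaaaaa (head 4)
Step 95: aaa[q3]aaa#aaaaaa (head 3)
Step 96: aa[q3]aaaa#aaaaaa (head 2)
Step 97: a[q3]aaaaa#aaaaaa (head 1)
Step 98: [q3]aaaaaa#aaaaaa (head 0)
Step 99: [q3]□aaaaaa#aaaaaa (head -1)
Step 100: □[qA]aaaaaa#aaaaaa (head 0)
The machine is in qA, so it halts and accepts.
It halts after 100 steps.

Final answer: Yes - halts after 100 steps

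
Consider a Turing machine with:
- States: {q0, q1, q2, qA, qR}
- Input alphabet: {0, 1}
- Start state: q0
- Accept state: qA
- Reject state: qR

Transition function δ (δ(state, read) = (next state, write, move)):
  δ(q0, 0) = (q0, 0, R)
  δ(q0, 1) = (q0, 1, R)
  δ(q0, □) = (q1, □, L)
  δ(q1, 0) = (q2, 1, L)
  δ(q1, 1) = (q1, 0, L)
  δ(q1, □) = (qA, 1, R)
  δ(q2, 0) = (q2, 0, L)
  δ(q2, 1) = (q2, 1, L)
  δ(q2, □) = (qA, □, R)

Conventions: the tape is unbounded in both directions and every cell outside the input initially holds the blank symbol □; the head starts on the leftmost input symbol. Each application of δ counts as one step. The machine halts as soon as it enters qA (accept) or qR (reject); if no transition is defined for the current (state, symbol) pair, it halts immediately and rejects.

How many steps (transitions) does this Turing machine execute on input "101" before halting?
Step 0: [q0]101 (head at position 0)
Step 1: δ(q0, 1) = (q0, 1, R)  ⊢  1[q0]01 (head at position 1)
Step 2: δ(q0, 0) = (q0, 0, R)  ⊢  10[q0]1 (head at position 2)
Step 3: δ(q0, 1) = (q0, 1, R)  ⊢  101[q0]□ (head at position 3)
Step 4: δ(q0, □) = (q1, □, L)  ⊢  10[q1]1□ (head at position 2)
Step 5: δ(q1, 1) = (q1, 0, L)  ⊢  1[q1]00□ (head at position 1)
Step 6: δ(q1, 0) = (q2, 1, L)  ⊢  [q2]110□ (head at position 0)
Step 7: δ(q2, 1) = (q2, 1, L)  ⊢  [q2]□110□ (head at position -1)
Step 8: δ(q2, □) = (qA, □, R)  ⊢  □[qA]110□ (head at position 0)
The machine is in qA, so it halts and accepts.
Number of transitions executed: 8.

Final answer: 8 steps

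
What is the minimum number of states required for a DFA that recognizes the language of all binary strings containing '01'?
Language: binary strings containing '01'
Lower bound (Myhill–Nerode): the prefixes ε, 0, 01 are pairwise distinguishable:
  ε vs 01: suffix ε distinguishes them (ε is rejected, 01 is accepted)
  0 vs 01: suffix ε distinguishes them (0 is rejected, 01 is accepted)
  ε vs 0: suffix 1 distinguishes them (ε·1 = 1 is rejected, 0·1 = 01 is accepted)
So any DFA needs at least 3 states.
Upper bound: a DFA with 3 states exists (one state per class above: 'no progress', 'last symbol 0', and 'seen 01' (accepting sink)).
Minimum states: 3

Final answer: 3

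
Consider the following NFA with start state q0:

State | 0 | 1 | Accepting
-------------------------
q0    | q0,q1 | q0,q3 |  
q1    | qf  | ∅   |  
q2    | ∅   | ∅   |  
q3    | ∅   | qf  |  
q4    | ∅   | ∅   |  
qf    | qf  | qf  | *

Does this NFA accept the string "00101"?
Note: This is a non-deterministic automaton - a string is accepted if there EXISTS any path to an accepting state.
Track the set of states the NFA could be in: start {q0}
Read '0': {q0} → {q0, q1}
Read '0': {q0, q1} → {q0, q1, qf}
Read '1': {q0, q1, qf} → {q0, q3, qf}
Read '0': {q0, q3, qf} → {q0, q1, qf}
Read '1': {q0, q1, qf} → {q0, q3, qf}
Final set {q0, q3, qf} contains accepting state(s) {qf} → accepted.

Final answer: Yes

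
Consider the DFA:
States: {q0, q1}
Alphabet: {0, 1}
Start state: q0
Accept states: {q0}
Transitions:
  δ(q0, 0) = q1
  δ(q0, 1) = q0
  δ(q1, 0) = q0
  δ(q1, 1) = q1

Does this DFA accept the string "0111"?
Processing string "0111":
  q0 --0--> q1
  q1 --1--> q1
  q1 --1--> q1
  q1 --1--> q1
Final state: q1
Accept states: {q0}
q1 is not an accept state, so the string is rejected.

Final answer: No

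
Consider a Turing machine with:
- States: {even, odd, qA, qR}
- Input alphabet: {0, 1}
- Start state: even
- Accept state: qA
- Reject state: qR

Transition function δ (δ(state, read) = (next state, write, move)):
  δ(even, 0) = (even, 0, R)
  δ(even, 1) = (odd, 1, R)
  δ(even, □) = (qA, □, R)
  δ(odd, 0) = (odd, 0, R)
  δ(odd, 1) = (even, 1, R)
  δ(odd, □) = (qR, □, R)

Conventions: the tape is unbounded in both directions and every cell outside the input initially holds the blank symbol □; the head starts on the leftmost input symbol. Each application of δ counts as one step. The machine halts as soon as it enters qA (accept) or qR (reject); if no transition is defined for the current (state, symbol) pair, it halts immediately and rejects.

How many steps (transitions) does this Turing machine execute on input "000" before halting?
Step 0: [even]000 (head at position 0)
Step 1: δ(even, 0) = (even, 0, R)  ⊢  0[even]00 (head at position 1)
Step 2: δ(even, 0) = (even, 0, R)  ⊢  00[even]0 (head at position 2)
Step 3: δ(even, 0) = (even, 0, R)  ⊢  000[even]□ (head at position 3)
Step 4: δ(even, □) = (qA, □, R)  ⊢  000□[qA]□ (head at position 4)
The machine is in qA, so it halts and accepts.
Number of transitions executed: 4.

Final answer: 4 steps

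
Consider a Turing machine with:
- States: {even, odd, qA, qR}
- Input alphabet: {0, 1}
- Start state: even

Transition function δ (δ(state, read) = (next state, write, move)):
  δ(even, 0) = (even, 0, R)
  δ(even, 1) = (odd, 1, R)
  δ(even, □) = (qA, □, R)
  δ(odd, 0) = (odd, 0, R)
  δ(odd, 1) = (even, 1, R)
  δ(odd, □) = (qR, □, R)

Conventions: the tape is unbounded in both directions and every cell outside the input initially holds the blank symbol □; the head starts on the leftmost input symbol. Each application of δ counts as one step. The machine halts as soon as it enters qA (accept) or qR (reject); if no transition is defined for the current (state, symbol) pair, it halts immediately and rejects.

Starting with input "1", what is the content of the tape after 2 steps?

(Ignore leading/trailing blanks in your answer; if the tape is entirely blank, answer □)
Step 0: [even]1 (head at position 0)
Step 1: δ(even, 1) = (odd, 1, R)  ⊢  1[odd]□ (head at position 1)
Step 2: δ(odd, □) = (qR, □, R)  ⊢  1□[qR]□ (head at position 2)
Tape after 2 steps (ignoring surrounding blanks): 1

Final answer: Tape: 1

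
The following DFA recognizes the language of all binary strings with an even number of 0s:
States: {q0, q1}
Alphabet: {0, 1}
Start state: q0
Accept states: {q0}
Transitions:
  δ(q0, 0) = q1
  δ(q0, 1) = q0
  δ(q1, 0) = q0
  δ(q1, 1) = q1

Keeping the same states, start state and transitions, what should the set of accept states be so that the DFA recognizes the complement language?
The DFA is complete (every state has a transition on every symbol), so the complement
is recognized by the same DFA with accepting and non-accepting states swapped.
Original accept states: {q0}
Complement accept states = All states - Original accept states
= {q0, q1} - {q0}
= {q1}
Complement language: strings with an ODD number of 0s

Final answer: {q1}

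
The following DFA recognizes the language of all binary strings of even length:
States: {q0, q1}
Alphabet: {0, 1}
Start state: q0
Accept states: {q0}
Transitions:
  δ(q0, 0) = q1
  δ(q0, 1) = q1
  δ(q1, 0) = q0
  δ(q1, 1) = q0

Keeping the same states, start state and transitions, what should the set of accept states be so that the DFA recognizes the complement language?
The DFA is complete (every state has a transition on every symbol), so the complement
is recognized by the same DFA with accepting and non-accepting states swapped.
Original accept states: {q0}
Complement accept states = All states - Original accept states
= {q0, q1} - {q0}
= {q1}
Complement language: strings of ODD length

Final answer: {q1}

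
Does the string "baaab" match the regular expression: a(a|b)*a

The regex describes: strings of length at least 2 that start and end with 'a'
No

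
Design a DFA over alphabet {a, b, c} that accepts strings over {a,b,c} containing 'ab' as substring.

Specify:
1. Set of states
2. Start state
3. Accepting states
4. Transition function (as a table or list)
One valid DFA (any DFA recognizing the same language is acceptable):
States: {q0, q1, q2}
Start: q0
Accepting: {q2}
Transitions (accepting states marked with *):
State | a | b | c | Accepting
-----------------------------
q0    | q1 | q0 | q0 |  
q1    | q1 | q2 | q0 |  
q2    | q2 | q2 | q2 | *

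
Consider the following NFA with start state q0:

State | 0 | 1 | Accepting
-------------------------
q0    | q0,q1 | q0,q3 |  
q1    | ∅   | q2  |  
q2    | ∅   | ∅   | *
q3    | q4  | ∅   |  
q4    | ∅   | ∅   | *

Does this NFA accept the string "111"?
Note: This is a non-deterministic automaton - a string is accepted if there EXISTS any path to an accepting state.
Track the set of states the NFA could be in: start {q0}
Read '1': {q0} → {q0, q3}
Read '1': {q0, q3} → {q0, q3}
Read '1': {q0, q3} → {q0, q3}
Final set {q0, q3} contains no accepting state → rejected.

Final answer: No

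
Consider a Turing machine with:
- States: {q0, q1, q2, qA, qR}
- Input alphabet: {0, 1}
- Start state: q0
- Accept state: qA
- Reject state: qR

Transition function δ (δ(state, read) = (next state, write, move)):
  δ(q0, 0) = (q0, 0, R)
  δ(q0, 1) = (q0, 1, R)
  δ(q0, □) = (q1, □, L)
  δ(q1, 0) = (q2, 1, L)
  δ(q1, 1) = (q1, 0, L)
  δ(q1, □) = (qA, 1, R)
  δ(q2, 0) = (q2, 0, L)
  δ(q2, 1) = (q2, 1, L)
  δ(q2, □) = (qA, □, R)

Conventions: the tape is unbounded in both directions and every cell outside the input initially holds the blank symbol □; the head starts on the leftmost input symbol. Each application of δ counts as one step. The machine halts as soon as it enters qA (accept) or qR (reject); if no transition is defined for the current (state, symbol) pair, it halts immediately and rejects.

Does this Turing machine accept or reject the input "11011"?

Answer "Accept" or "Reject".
Step 0: [q0]11011 (head at position 0)
Step 1: δ(q0, 1) = (q0, 1, R)  ⊢  1[q0]1011 (head at position 1)
Step 2: δ(q0, 1) = (q0, 1, R)  ⊢  11[q0]011 (head at position 2)
Step 3: δ(q0, 0) = (q0, 0, R)  ⊢  110[q0]11 (head at position 3)
Step 4: δ(q0, 1) = (q0, 1, R)  ⊢  1101[q0]1 (head at position 4)
Step 5: δ(q0, 1) = (q0, 1, R)  ⊢  11011[q0]□ (head at position 5)
Step 6: δ(q0, □) = (q1, □, L)  ⊢  1101[q1]1□ (head at position 4)
Step 7: δ(q1, 1) = (q1, 0, L)  ⊢  110[q1]10□ (head at position 3)
Step 8: δ(q1, 1) = (q1, 0, L)  ⊢  11[q1]000□ (head at position 2)
Step 9: δ(q1, 0) = (q2, 1, L)  ⊢  1[q2]1100□ (head at position 1)
Step 10: δ(q2, 1) = (q2, 1, L)  ⊢  [q2]11100□ (head at position 0)
Step 11: δ(q2, 1) = (q2, 1, L)  ⊢  [q2]□11100□ (head at position -1)
Step 12: δ(q2, □) = (qA, □, R)  ⊢  □[qA]11100□ (head at position 0)
The machine is in qA, so it halts and accepts.

Final answer: Accept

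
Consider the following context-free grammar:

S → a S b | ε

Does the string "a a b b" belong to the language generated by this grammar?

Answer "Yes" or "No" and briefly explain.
A derivation exists: S ⇒ a S b ⇒ a a S b b ⇒ a a b b (using S → a S b twice, then S → ε).

Final answer: Yes - a valid derivation exists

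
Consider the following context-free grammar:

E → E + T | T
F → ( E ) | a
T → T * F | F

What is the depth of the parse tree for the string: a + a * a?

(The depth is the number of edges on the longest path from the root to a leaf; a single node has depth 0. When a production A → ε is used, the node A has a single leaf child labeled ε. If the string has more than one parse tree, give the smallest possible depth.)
The grammar is unambiguous; the parse tree of a + a * a is:
E → E + T at the root (depth 0).
  Left E (depth 1) → T (2) → F (3) → a (4).
  Right T (depth 1) → T * F; that T (2) → F (3) → a (4); F (2) → a (3).
The longest root-to-leaf paths have 4 edges.
Depth = 4.

Final answer: 4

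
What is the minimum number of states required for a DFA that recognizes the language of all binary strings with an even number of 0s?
Language: binary strings with an even number of 0s
Lower bound (Myhill–Nerode): the prefixes ε, 0 are pairwise distinguishable:
  ε vs 0: suffix ε distinguishes them (ε has zero 0s (accepted), 0 has one 0 (rejected))
So any DFA needs at least 2 states.
Upper bound: a DFA with 2 states exists (one state per class above).
Minimum states: 2

Final answer: 2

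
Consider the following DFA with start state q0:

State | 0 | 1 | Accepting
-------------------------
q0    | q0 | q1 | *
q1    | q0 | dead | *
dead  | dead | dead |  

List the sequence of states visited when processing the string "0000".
q0 → q0 → q0 → q0 → q0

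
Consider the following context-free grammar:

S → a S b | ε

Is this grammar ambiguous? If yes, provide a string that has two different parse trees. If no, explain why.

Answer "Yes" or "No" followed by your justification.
At every step exactly one production applies: if the remaining string to generate is non-empty it starts with a and ends with b, forcing S → a S b; if it is empty, S → ε is forced. Hence each string a^n b^n has exactly one derivation (S → a S b applied n times, then S → ε) and one parse tree.

Final answer: No - the grammar is unambiguous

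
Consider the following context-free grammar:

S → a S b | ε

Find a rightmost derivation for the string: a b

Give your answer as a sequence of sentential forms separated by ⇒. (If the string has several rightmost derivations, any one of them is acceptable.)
Start with S.
Step 1: the rightmost non-terminal is S; apply S → a S b:  a S b
Step 2: the rightmost non-terminal is S; apply S → ε:  a b

Final answer: S ⇒ a S b ⇒ a b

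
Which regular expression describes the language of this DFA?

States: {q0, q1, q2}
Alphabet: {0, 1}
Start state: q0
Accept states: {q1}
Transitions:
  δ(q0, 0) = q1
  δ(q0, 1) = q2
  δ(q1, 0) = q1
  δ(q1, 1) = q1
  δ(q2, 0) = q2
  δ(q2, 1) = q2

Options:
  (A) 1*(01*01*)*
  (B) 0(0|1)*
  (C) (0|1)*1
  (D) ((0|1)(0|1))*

Testing sample strings against the DFA:
  '1011' -> rejected
  '0110' -> accepted
  '1010' -> rejected
  '000' -> accepted
Checking each option for a counterexample:
  (A) 1*(01*01*)*: ε is rejected by the DFA but matches the regex → eliminated
  (B) 0(0|1)*: agrees with the DFA on all strings of length ≤ 4
  (C) (0|1)*1: '0' is accepted by the DFA but does not match the regex → eliminated
  (D) ((0|1)(0|1))*: ε is rejected by the DFA but matches the regex → eliminated
Only (B) 0(0|1)* is consistent with the DFA.

Final answer: (B) 0(0|1)*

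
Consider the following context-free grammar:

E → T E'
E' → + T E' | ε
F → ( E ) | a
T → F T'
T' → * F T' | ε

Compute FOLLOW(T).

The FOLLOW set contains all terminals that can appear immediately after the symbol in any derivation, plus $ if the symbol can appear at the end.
Useful FIRST sets: FIRST(E') = {+, ε}, FIRST(T') = {*, ε} (both E' and T' are nullable).
FOLLOW(E): E is the start symbol → $; E appears in F → ( E ) followed by ')' → FOLLOW(E) = {), $}.
FOLLOW(E'): E' appears at the right end of E → T E' and of E' → + T E', so FOLLOW(E') ⊇ FOLLOW(E) (the second occurrence adds nothing new). FOLLOW(E') = {), $}.
FOLLOW(T): in E → T E' and E' → + T E', T is followed by E': add FIRST(E') minus ε = {+}; since E' is nullable, also add FOLLOW(E) and FOLLOW(E') = {), $}. FOLLOW(T) = {+, ), $}.

Final answer: {$, ), +}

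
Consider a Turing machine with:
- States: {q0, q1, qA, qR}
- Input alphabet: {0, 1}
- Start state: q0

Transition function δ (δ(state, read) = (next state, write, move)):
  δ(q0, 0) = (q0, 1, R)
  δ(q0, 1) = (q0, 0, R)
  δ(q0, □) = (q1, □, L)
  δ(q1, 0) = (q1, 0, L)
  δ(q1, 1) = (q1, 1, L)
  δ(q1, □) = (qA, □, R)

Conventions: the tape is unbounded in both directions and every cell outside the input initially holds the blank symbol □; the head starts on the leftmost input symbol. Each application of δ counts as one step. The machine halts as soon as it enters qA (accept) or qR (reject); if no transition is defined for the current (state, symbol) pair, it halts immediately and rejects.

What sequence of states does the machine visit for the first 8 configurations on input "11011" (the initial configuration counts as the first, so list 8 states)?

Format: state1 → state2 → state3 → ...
Step 0: [q0]11011 (head at position 0)
Step 1: δ(q0, 1) = (q0, 0, R)  ⊢  0[q0]1011 (head at position 1)
Step 2: δ(q0, 1) = (q0, 0, R)  ⊢  00[q0]011 (head at position 2)
Step 3: δ(q0, 0) = (q0, 1, R)  ⊢  001[q0]11 (head at position 3)
Step 4: δ(q0, 1) = (q0, 0, R)  ⊢  0010[q0]1 (head at position 4)
Step 5: δ(q0, 1) = (q0, 0, R)  ⊢  00100[q0]□ (head at position 5)
Step 6: δ(q0, □) = (q1, □, L)  ⊢  0010[q1]0□ (head at position 4)
Step 7: δ(q1, 0) = (q1, 0, L)  ⊢  001[q1]00□ (head at position 3)
Reading off the states of these 8 configurations: q0 → q0 → q0 → q0 → q0 → q0 → q1 → q1

Final answer: q0 → q0 → q0 → q0 → q0 → q0 → q1 → q1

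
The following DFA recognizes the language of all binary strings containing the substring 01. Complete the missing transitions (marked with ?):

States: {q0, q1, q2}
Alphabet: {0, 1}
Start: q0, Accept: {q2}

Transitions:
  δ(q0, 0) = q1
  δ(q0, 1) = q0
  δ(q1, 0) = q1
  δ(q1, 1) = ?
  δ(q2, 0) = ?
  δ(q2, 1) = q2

What each state remembers (consistent with the given transitions and accept states):
  q0: 01 not seen yet and the last symbol was not 0
  q1: 01 not seen yet and the last symbol was 0
  q2: the substring 01 has already been seen
Filling in the missing entries:
  δ(q1, 1): in q1 (01 not seen yet and the last symbol was 0), after reading 1 we have: the substring 01 has already been seen → q2
  δ(q2, 0): in q2 (the substring 01 has already been seen), after reading 0 we have: the substring 01 has already been seen → q2

Final answer: δ(q1, 1) = q2; δ(q2, 0) = q2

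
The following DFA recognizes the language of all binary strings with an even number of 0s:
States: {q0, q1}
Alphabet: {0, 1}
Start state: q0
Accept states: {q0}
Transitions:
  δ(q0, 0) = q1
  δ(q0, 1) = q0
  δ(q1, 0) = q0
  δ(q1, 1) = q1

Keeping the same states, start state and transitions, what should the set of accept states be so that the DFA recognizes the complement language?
The DFA is complete (every state has a transition on every symbol), so the complement
is recognized by the same DFA with accepting and non-accepting states swapped.
Original accept states: {q0}
Complement accept states = All states - Original accept states
= {q0, q1} - {q0}
= {q1}
Complement language: strings with an ODD number of 0s

Final answer: {q1}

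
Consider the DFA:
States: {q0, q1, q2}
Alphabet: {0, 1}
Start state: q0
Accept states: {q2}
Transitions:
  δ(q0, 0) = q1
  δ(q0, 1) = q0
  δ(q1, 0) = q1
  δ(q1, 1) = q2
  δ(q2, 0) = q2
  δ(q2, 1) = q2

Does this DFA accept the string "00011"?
Processing string "00011":
  q0 --0--> q1
  q1 --0--> q1
  q1 --0--> q1
  q1 --1--> q2
  q2 --1--> q2
Final state: q2
Accept states: {q2}
q2 is an accept state, so the string is accepted.

Final answer: Yes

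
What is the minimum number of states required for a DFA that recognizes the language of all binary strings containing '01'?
Language: binary strings containing '01'
Lower bound (Myhill–Nerode): the prefixes ε, 0, 01 are pairwise distinguishable:
  ε vs 01: suffix ε distinguishes them (ε is rejected, 01 is accepted)
  0 vs 01: suffix ε distinguishes them (0 is rejected, 01 is accepted)
  ε vs 0: suffix 1 distinguishes them (ε·1 = 1 is rejected, 0·1 = 01 is accepted)
So any DFA needs at least 3 states.
Upper bound: a DFA with 3 states exists (one state per class above: 'no progress', 'last symbol 0', and 'seen 01' (accepting sink)).
Minimum states: 3

Final answer: 3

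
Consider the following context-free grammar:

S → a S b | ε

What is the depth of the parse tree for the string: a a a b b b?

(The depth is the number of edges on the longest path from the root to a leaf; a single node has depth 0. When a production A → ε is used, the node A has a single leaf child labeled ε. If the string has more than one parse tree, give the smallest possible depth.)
The only parse tree applies S → a S b 3 times (once per matching a…b pair) and then S → ε.
The S nodes sit at depths 0, 1, …, 3; the innermost S (depth 3) has the single child ε at depth 4.
The terminal leaves a, b are at depths 1..3, so the longest root-to-leaf path is S → S → … → S → ε with 4 edges.
Depth = 4.

Final answer: 4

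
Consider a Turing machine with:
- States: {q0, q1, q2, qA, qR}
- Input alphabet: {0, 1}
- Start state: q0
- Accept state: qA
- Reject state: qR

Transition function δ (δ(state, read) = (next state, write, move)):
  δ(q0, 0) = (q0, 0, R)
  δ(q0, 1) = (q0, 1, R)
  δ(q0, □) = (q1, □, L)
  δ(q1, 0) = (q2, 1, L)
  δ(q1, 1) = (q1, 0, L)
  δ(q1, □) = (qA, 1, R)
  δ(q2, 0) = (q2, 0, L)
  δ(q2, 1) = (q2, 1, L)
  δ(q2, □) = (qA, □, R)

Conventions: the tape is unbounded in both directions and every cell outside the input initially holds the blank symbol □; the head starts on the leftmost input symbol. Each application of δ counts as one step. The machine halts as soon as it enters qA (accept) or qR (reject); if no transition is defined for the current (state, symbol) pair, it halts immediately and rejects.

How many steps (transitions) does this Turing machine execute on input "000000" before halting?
Step 0: [q0]000000 (head at position 0)
Step 1: δ(q0, 0) = (q0, 0, R)  ⊢  0[q0]00000 (head at position 1)
Step 2: δ(q0, 0) = (q0, 0, R)  ⊢  00[q0]0000 (head at position 2)
Step 3: δ(q0, 0) = (q0, 0, R)  ⊢  000[q0]000 (head at position 3)
Step 4: δ(q0, 0) = (q0, 0, R)  ⊢  0000[q0]00 (head at position 4)
Step 5: δ(q0, 0) = (q0, 0, R)  ⊢  00000[q0]0 (head at position 5)
Step 6: δ(q0, 0) = (q0, 0, R)  ⊢  000000[q0]□ (head at position 6)
Step 7: δ(q0, □) = (q1, □, L)  ⊢  00000[q1]0□ (head at position 5)
Step 8: δ(q1, 0) = (q2, 1, L)  ⊢  0000[q2]01□ (head at position 4)
Step 9: δ(q2, 0) = (q2, 0, L)  ⊢  000[q2]001□ (head at position 3)
Step 10: δ(q2, 0) = (q2, 0, L)  ⊢  00[q2]0001□ (head at position 2)
Step 11: δ(q2, 0) = (q2, 0, L)  ⊢  0[q2]00001□ (head at position 1)
Step 12: δ(q2, 0) = (q2, 0, L)  ⊢  [q2]000001□ (head at position 0)
Step 13: δ(q2, 0) = (q2, 0, L)  ⊢  [q2]□000001□ (head at position -1)
Step 14: δ(q2, □) = (qA, □, R)  ⊢  □[qA]000001□ (head at position 0)
The machine is in qA, so it halts and accepts.
Number of transitions executed: 14.

Final answer: 14 steps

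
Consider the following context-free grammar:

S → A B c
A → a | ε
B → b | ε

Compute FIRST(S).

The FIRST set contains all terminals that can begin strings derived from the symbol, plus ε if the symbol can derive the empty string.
FIRST(A) = {a, ε} (A → a | ε) and FIRST(B) = {b, ε} (B → b | ε).
For S → A B c: add FIRST(A) minus ε = {a}; A is nullable, so also add FIRST(B) minus ε = {b}; B is nullable too, so also add FIRST(c) = {c}. The terminal c is never erased, so S is not nullable and ε is not included.
FIRST(S) = {a, b, c}.

Final answer: {a, b, c}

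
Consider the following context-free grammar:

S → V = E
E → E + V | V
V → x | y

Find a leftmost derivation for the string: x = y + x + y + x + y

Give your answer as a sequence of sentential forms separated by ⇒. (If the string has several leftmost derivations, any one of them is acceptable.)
Start with S.
Step 1: the leftmost non-terminal is S; apply S → V = E:  V = E
Step 2: the leftmost non-terminal is V; apply V → x:  x = E
Step 3: the leftmost non-terminal is E; apply E → E + V:  x = E + V
Step 4: the leftmost non-terminal is E; apply E → E + V:  x = E + V + V
Step 5: the leftmost non-terminal is E; apply E → E + V:  x = E + V + V + V
Step 6: the leftmost non-terminal is E; apply E → E + V:  x = E + V + V + V + V
Step 7: the leftmost non-terminal is E; apply E → V:  x = V + V + V + V + V
Step 8: the leftmost non-terminal is V; apply V → y:  x = y + V + V + V + V
Step 9: the leftmost non-terminal is V; apply V → x:  x = y + x + V + V + V
Step 10: the leftmost non-terminal is V; apply V → y:  x = y + x + y + V + V
Step 11: the leftmost non-terminal is V; apply V → x:  x = y + x + y + x + V
Step 12: the leftmost non-terminal is V; apply V → y:  x = y + x + y + x + y

Final answer: S ⇒ V = E ⇒ x = E ⇒ x = E + V ⇒ x = E + V + V ⇒ x = E + V + V + V ⇒ x = E + V + V + V + V ⇒ x = V + V + V + V + V ⇒ x = y + V + V + V + V ⇒ x = y + x + V + V + V ⇒ x = y + x + y + V + V ⇒ x = y + x + y + x + V ⇒ x = y + x + y + x + y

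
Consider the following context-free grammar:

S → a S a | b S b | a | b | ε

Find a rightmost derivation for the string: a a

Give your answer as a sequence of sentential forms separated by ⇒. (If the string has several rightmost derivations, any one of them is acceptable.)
Start with S.
Step 1: the rightmost non-terminal is S; apply S → a S a:  a S a
Step 2: the rightmost non-terminal is S; apply S → ε:  a a

Final answer: S ⇒ a S a ⇒ a a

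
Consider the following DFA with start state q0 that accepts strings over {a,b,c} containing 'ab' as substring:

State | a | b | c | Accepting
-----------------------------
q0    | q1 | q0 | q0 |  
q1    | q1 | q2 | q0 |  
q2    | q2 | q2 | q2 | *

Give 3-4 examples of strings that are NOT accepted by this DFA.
Any strings that end in a non-accepting state work; for example:
"ca": q0 → q0 → q1; q1 is not accepting → rejected
"bcba": q0 → q0 → q0 → q0 → q1; q1 is not accepting → rejected
"cbaa": q0 → q0 → q0 → q1 → q1; q1 is not accepting → rejected
"ccbb": q0 → q0 → q0 → q0 → q0; q0 is not accepting → rejected

Final answer: "ca", "bcba", "cbaa", "ccbb"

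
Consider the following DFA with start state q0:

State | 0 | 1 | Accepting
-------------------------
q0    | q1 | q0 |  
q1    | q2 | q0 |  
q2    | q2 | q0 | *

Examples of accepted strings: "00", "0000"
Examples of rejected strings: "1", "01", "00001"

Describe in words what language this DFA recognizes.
binary strings ending with '00'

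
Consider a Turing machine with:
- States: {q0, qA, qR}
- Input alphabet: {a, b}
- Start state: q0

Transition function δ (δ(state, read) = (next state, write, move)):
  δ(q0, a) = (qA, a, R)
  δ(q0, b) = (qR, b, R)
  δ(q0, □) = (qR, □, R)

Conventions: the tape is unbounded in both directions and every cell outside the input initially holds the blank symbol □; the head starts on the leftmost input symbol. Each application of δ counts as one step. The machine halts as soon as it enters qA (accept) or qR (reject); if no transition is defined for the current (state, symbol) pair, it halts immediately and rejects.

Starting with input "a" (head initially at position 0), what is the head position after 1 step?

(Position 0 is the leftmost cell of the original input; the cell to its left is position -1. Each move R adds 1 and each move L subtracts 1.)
Step 0: [q0]a (head at position 0)
Step 1: δ(q0, a) = (qA, a, R)  ⊢  a[qA]□ (head at position 1)
Head position after 1 step: 1

Final answer: Position 1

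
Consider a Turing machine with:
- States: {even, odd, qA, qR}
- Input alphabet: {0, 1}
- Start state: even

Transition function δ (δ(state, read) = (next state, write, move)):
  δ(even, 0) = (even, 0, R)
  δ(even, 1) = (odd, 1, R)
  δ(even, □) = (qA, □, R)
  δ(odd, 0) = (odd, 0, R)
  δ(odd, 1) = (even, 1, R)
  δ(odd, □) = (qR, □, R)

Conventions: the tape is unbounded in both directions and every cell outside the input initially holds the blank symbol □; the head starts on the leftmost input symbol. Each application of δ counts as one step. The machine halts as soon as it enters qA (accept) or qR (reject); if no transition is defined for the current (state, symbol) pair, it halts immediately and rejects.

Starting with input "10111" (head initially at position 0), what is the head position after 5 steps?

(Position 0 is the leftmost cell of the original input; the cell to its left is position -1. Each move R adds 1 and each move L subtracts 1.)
Step 0: [even]10111 (head at position 0)
Step 1: δ(even, 1) = (odd, 1, R)  ⊢  1[odd]0111 (head at position 1)
Step 2: δ(odd, 0) = (odd, 0, R)  ⊢  10[odd]111 (head at position 2)
Step 3: δ(odd, 1) = (even, 1, R)  ⊢  101[even]11 (head at position 3)
Step 4: δ(even, 1) = (odd, 1, R)  ⊢  1011[odd]1 (head at position 4)
Step 5: δ(odd, 1) = (even, 1, R)  ⊢  10111[even]□ (head at position 5)
Head position after 5 steps: 5

Final answer: Position 5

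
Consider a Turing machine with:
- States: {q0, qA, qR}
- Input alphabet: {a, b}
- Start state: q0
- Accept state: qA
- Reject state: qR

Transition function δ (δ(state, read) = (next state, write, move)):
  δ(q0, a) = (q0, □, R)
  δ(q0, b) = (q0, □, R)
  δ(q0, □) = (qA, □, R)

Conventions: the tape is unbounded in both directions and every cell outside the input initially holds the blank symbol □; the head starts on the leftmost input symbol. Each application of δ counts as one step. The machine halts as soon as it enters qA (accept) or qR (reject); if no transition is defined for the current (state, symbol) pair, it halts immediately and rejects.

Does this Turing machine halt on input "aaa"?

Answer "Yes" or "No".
Step 0: [q0]aaa (head at position 0)
Step 1: δ(q0, a) = (q0, □, R)  ⊢  □[q0]aa (head at position 1)
Step 2: δ(q0, a) = (q0, □, R)  ⊢  □□[q0]a (head at position 2)
Step 3: δ(q0, a) = (q0, □, R)  ⊢  □□□[q0]□ (head at position 3)
Step 4: δ(q0, □) = (qA, □, R)  ⊢  □□□□[qA]□ (head at position 4)
The machine is in qA, so it halts and accepts.
It halts after 4 steps.

Final answer: Yes - halts after 4 steps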